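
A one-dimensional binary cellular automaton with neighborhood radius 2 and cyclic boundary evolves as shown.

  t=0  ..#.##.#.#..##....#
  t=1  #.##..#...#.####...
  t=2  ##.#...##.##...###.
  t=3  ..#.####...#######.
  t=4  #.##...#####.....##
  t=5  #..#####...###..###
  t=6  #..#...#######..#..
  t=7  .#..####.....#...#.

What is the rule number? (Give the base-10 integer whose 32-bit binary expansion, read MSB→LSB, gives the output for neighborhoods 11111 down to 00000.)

  [31] ##### => .  t=3,i=13
  [30] ####. => .  t=1,i=14
  [29] ###.# => #  t=2,i=17
  [28] ###.. => #  t=1,i=15
  [27] ##.## => .  t=2,i=9
  [26] ##.#. => #  t=0,i=6
  [25] ##..# => .  t=1,i=4
  [24] ##... => #  t=0,i=14
  [23] #.### => .  t=1,i=12
  [22] #.##. => .  t=0,i=4
  [21] #.#.# => .  t=0,i=7
  [20] #.#.. => .  t=0,i=9
  [19] #..## => .  t=0,i=11
  [18] #..#. => .  t=0,i=1
  [17] #...# => #  t=1,i=8
  [16] #.... => #  t=0,i=15
  [15] .#### => .  t=1,i=13
  [14] .###. => #  t=2,i=16
  [13] .##.# => .  t=0,i=5
  [12] .##.. => #  t=0,i=13
  [11] .#.## => #  t=0,i=3
  [10] .#.#. => .  t=0,i=8
  [9] .#..# => #  t=0,i=0
  [8] .#... => #  t=1,i=7
  [7] ..### => #  t=2,i=15
  [6] ..##. => #  t=0,i=12
  [5] ..#.# => #  t=0,i=2
  [4] ..#.. => .  t=0,i=18
  [3] ...## => #  t=2,i=6
  [2] ...#. => .  t=0,i=17
  [1] ....# => .  t=0,i=16
  [0] ..... => .  t=4,i=14
  bits 00110101000000110101101111101000 = 889412584

889412584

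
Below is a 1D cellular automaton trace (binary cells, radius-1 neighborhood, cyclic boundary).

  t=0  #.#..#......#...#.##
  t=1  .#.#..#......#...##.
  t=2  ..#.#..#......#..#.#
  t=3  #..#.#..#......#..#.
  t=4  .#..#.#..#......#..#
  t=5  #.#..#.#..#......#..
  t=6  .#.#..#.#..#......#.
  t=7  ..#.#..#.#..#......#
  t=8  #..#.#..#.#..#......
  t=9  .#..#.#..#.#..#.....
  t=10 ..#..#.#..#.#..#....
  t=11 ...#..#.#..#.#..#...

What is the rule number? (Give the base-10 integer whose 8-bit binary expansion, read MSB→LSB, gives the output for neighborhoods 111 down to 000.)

56

  ###|.  b7=0 t=0,i=19
  ##.|.  b6=0 t=0,i=0
  #.#|#  b5=1 t=0,i=1
  #..|#  b4=1 t=0,i=3
  .##|#  b3=1 t=0,i=18
  .#.|.  b2=0 t=0,i=2
  ..#|.  b1=0 t=0,i=4
  ...|.  b0=0 t=0,i=7
  bits 00111000 = 56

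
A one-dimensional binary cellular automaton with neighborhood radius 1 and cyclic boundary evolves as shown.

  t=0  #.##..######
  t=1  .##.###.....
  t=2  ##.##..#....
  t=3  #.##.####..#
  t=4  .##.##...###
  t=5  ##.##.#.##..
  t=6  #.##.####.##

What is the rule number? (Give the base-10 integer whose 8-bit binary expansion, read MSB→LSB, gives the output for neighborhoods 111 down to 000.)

  [7] ### => .  t=0,i=7
  [6] ##. => .  t=0,i=0
  [5] #.# => #  t=0,i=1
  [4] #.. => #  t=0,i=4
  [3] .## => #  t=0,i=2
  [2] .#. => #  t=2,i=7
  [1] ..# => #  t=0,i=5
  [0] ... => .  t=1,i=8
  bits 00111110 = 62

62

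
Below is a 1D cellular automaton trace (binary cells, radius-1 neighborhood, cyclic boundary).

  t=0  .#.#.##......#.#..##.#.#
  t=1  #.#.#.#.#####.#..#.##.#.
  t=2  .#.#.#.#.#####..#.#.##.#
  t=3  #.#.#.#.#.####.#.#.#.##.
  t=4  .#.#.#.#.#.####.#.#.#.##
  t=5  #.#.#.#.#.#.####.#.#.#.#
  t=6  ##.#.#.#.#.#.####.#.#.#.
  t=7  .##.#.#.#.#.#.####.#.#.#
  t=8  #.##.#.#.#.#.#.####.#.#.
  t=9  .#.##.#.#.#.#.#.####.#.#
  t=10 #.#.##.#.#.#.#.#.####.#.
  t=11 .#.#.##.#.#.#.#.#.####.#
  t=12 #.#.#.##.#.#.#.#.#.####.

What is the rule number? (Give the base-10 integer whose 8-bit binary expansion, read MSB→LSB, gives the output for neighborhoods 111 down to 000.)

227

  ###|#  b7=1 t=1,i=9
  ##.|#  b6=1 t=0,i=6
  #.#|#  b5=1 t=0,i=0
  #..|.  b4=0 t=0,i=7
  .##|.  b3=0 t=0,i=5
  .#.|.  b2=0 t=0,i=1
  ..#|#  b1=1 t=0,i=12
  ...|#  b0=1 t=0,i=8
  bits 11100011 = 227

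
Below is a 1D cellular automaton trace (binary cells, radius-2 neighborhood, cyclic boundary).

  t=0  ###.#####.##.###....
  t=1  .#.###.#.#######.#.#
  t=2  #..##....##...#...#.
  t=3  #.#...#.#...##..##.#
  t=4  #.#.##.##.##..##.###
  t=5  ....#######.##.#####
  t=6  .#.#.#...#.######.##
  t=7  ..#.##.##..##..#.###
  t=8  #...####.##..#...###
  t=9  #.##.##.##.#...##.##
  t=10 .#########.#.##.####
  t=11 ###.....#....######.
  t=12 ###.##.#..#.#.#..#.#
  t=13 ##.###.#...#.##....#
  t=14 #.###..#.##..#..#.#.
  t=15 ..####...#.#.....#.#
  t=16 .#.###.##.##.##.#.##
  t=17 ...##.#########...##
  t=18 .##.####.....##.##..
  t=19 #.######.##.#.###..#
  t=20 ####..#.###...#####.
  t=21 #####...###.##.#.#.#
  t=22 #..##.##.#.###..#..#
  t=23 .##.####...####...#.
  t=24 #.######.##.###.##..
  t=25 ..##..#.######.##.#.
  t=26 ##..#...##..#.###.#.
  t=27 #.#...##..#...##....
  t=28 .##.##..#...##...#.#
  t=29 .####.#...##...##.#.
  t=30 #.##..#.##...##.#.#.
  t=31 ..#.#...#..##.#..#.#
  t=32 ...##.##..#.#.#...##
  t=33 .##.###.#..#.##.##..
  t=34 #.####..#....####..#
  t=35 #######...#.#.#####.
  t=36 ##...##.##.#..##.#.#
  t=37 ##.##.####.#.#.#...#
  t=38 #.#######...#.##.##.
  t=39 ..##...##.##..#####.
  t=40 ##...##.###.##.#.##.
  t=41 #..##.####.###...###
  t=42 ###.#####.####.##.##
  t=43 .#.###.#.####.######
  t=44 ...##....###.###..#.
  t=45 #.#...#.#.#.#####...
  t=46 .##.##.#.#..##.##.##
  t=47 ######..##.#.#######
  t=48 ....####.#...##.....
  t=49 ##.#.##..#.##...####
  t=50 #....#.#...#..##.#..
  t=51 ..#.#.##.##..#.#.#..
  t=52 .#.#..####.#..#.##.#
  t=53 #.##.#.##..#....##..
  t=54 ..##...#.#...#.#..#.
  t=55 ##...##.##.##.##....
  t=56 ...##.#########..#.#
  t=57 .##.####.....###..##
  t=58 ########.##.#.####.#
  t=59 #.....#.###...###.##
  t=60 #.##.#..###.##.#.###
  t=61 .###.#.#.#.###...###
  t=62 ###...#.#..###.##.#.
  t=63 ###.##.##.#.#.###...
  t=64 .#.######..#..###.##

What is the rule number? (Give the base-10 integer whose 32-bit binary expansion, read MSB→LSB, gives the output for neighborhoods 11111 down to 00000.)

1524360205

  nb #####: next=.  (t=0,i=6, bit31=0)
  nb ####.: next=#  (t=0,i=7, bit30=1)
  nb ###.#: next=.  (t=0,i=2, bit29=0)
  nb ###..: next=#  (t=0,i=15, bit28=1)
  nb ##.##: next=#  (t=0,i=3, bit27=1)
  nb ##.#.: next=.  (t=1,i=6, bit26=0)
  nb ##..#: next=#  (t=3,i=14, bit25=1)
  nb ##...: next=.  (t=0,i=16, bit24=0)
  nb #.###: next=#  (t=0,i=4, bit23=1)
  nb #.##.: next=#  (t=0,i=10, bit22=1)
  nb #.#.#: next=.  (t=1,i=1, bit21=0)
  nb #.#..: next=#  (t=2,i=0, bit20=1)
  nb #..##: next=#  (t=2,i=2, bit19=1)
  nb #..#.: next=.  (t=7,i=1, bit18=0)
  nb #...#: next=#  (t=2,i=12, bit17=1)
  nb #....: next=#  (t=0,i=17, bit16=1)
  nb .####: next=#  (t=0,i=5, bit15=1)
  nb .###.: next=#  (t=0,i=1, bit14=1)
  nb .##.#: next=#  (t=0,i=11, bit13=1)
  nb .##..: next=.  (t=2,i=4, bit12=0)
  nb .#.##: next=.  (t=1,i=2, bit11=0)
  nb .#.#.: next=#  (t=1,i=0, bit10=1)
  nb .#..#: next=.  (t=2,i=1, bit9=0)
  nb .#...: next=.  (t=2,i=15, bit8=0)
  nb ..###: next=.  (t=0,i=0, bit7=0)
  nb ..##.: next=.  (t=2,i=3, bit6=0)
  nb ..#.#: next=.  (t=2,i=18, bit5=0)
  nb ..#..: next=.  (t=2,i=14, bit4=0)
  nb ...##: next=#  (t=0,i=19, bit3=1)
  nb ...#.: next=#  (t=2,i=13, bit2=1)
  nb ....#: next=.  (t=0,i=18, bit1=0)
  nb .....: next=#  (t=11,i=5, bit0=1)
  bits 01011010110110111110010000001101 = 1524360205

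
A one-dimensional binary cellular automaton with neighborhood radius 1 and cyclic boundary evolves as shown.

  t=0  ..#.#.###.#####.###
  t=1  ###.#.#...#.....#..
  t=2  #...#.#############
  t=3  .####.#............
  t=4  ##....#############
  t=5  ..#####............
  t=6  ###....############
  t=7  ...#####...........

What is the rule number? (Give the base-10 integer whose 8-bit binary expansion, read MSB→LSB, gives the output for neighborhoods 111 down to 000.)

  ###|.  b7=0 t=0,i=7
  ##.|.  b6=0 t=0,i=8
  #.#|.  b5=0 t=0,i=3
  #..|#  b4=1 t=0,i=0
  .##|#  b3=1 t=0,i=6
  .#.|#  b2=1 t=0,i=2
  ..#|#  b1=1 t=0,i=1
  ...|#  b0=1 t=1,i=8
  bits 00011111 = 31

31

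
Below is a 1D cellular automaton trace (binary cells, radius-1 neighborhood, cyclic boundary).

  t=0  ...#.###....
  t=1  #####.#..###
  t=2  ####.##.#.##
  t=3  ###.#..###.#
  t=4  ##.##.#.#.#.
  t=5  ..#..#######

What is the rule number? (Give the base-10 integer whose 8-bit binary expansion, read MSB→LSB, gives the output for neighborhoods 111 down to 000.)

167

  ### -> #   bit 7 = 1  t=0,i=6
  ##. -> .   bit 6 = 0  t=0,i=7
  #.# -> #   bit 5 = 1  t=0,i=4
  #.. -> .   bit 4 = 0  t=0,i=8
  .## -> .   bit 3 = 0  t=0,i=5
  .#. -> #   bit 2 = 1  t=0,i=3
  ..# -> #   bit 1 = 1  t=0,i=2
  ... -> #   bit 0 = 1  t=0,i=0
  bits 10100111 = 167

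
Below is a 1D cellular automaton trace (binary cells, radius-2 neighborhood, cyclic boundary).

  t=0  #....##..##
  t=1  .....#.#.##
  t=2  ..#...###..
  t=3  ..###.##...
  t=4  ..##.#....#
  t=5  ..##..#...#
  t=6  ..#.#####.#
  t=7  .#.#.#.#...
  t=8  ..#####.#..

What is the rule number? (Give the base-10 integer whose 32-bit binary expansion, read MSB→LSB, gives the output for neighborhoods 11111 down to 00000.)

  ##### -> .   bit 31 = 0  t=6,i=6
  ####. -> #   bit 30 = 1  t=6,i=7
  ###.# -> .   bit 29 = 0  t=3,i=4
  ###.. -> .   bit 28 = 0  t=0,i=0
  ##.## -> #   bit 27 = 1  t=3,i=5
  ##.#. -> .   bit 26 = 0  t=4,i=4
  ##..# -> #   bit 25 = 1  t=0,i=7
  ##... -> .   bit 24 = 0  t=0,i=1
  #.### -> .   bit 23 = 0  t=6,i=4
  #.##. -> .   bit 22 = 0  t=1,i=9
  #.#.# -> #   bit 21 = 1  t=1,i=7
  #.#.. -> .   bit 20 = 0  t=4,i=5
  #..## -> .   bit 19 = 0  t=0,i=8
  #..#. -> #   bit 18 = 1  t=5,i=5
  #...# -> #   bit 17 = 1  t=2,i=4
  #.... -> .   bit 16 = 0  t=0,i=2
  .#### -> #   bit 15 = 1  t=6,i=5
  .###. -> #   bit 14 = 1  t=0,i=10
  .##.# -> #   bit 13 = 1  t=4,i=3
  .##.. -> .   bit 12 = 0  t=0,i=6
  .#.## -> #   bit 11 = 1  t=1,i=8
  .#.#. -> #   bit 10 = 1  t=1,i=6
  .#..# -> .   bit 9 = 0  t=4,i=0
  .#... -> #   bit 8 = 1  t=2,i=3
  ..### -> #   bit 7 = 1  t=0,i=9
  ..##. -> #   bit 6 = 1  t=0,i=5
  ..#.# -> .   bit 5 = 0  t=1,i=5
  ..#.. -> #   bit 4 = 1  t=2,i=2
  ...## -> .   bit 3 = 0  t=0,i=4
  ...#. -> .   bit 2 = 0  t=1,i=4
  ....# -> .   bit 1 = 0  t=0,i=3
  ..... -> #   bit 0 = 1  t=1,i=2
  bits 01001010001001101110110111010001 = 1244065233

1244065233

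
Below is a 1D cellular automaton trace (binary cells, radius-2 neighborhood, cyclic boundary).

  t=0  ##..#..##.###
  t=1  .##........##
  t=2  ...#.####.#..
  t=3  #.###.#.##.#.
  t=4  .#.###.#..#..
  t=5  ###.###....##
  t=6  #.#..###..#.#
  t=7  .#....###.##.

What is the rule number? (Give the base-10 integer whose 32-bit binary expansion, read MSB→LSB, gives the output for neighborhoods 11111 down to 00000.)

  ##### -> #   bit 31 = 1  t=0,i=12
  ####. -> .   bit 30 = 0  t=0,i=0
  ###.# -> #   bit 29 = 1  t=2,i=8
  ###.. -> #   bit 28 = 1  t=0,i=1
  ##.## -> .   bit 27 = 0  t=0,i=9
  ##.#. -> #   bit 26 = 1  t=2,i=9
  ##..# -> #   bit 25 = 1  t=0,i=2
  ##... -> #   bit 24 = 1  t=1,i=3
  #.### -> .   bit 23 = 0  t=0,i=10
  #.##. -> .   bit 22 = 0  t=1,i=1
  #.#.# -> .   bit 21 = 0  t=3,i=0
  #.#.. -> .   bit 20 = 0  t=2,i=10
  #..## -> .   bit 19 = 0  t=0,i=6
  #..#. -> .   bit 18 = 0  t=0,i=3
  #...# -> #   bit 17 = 1  t=4,i=12
  #.... -> .   bit 16 = 0  t=1,i=4
  .#### -> #   bit 15 = 1  t=0,i=11
  .###. -> #   bit 14 = 1  t=3,i=3
  .##.# -> .   bit 13 = 0  t=0,i=8
  .##.. -> .   bit 12 = 0  t=1,i=2
  .#.## -> #   bit 11 = 1  t=2,i=4
  .#.#. -> .   bit 10 = 0  t=3,i=12
  .#..# -> .   bit 9 = 0  t=0,i=5
  .#... -> #   bit 8 = 1  t=2,i=11
  ..### -> .   bit 7 = 0  t=5,i=11
  ..##. -> .   bit 6 = 0  t=0,i=7
  ..#.# -> #   bit 5 = 1  t=2,i=3
  ..#.. -> .   bit 4 = 0  t=0,i=4
  ...## -> #   bit 3 = 1  t=1,i=10
  ...#. -> #   bit 2 = 1  t=2,i=2
  ....# -> .   bit 1 = 0  t=1,i=9
  ..... -> #   bit 0 = 1  t=1,i=5
  bits 10110111000000101100100100101101 = 3070413101

3070413101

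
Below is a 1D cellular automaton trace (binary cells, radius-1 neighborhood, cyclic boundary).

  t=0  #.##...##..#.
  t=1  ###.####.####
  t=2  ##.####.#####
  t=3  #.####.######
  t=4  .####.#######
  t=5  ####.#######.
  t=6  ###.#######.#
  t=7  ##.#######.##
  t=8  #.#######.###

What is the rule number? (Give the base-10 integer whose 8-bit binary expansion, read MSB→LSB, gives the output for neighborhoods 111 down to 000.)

191

  nb ###: next=#  (t=1,i=0, bit7=1)
  nb ##.: next=.  (t=0,i=3, bit6=0)
  nb #.#: next=#  (t=0,i=1, bit5=1)
  nb #..: next=#  (t=0,i=4, bit4=1)
  nb .##: next=#  (t=0,i=2, bit3=1)
  nb .#.: next=#  (t=0,i=0, bit2=1)
  nb ..#: next=#  (t=0,i=6, bit1=1)
  nb ...: next=#  (t=0,i=5, bit0=1)
  bits 10111111 = 191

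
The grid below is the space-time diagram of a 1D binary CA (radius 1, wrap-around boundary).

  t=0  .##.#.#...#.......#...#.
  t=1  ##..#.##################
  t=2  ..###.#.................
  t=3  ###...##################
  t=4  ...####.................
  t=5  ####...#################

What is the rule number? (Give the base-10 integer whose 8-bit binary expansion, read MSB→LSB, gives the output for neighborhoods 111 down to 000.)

  nb ###: next=.  (t=1,i=0, bit7=0)
  nb ##.: next=.  (t=0,i=2, bit6=0)
  nb #.#: next=.  (t=0,i=3, bit5=0)
  nb #..: next=#  (t=0,i=7, bit4=1)
  nb .##: next=#  (t=0,i=1, bit3=1)
  nb .#.: next=#  (t=0,i=4, bit2=1)
  nb ..#: next=#  (t=0,i=0, bit1=1)
  nb ...: next=#  (t=0,i=8, bit0=1)
  bits 00011111 = 31

31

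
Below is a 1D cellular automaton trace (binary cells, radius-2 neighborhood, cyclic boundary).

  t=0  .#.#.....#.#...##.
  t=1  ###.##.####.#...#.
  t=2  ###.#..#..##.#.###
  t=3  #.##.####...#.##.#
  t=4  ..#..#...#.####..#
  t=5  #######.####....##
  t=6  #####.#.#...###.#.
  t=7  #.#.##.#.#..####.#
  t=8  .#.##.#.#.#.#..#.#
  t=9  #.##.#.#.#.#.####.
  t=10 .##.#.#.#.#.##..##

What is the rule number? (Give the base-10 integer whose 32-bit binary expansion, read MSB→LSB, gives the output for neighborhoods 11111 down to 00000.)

  nb #####: next=#  (t=2,i=0, bit31=1)
  nb ####.: next=.  (t=1,i=9, bit30=0)
  nb ###.#: next=#  (t=1,i=2, bit29=1)
  nb ###..: next=.  (t=3,i=8, bit28=0)
  nb ##.##: next=.  (t=1,i=3, bit27=0)
  nb ##.#.: next=#  (t=1,i=11, bit26=1)
  nb ##..#: next=.  (t=0,i=17, bit25=0)
  nb ##...: next=#  (t=3,i=9, bit24=1)
  nb #.###: next=#  (t=1,i=0, bit23=1)
  nb #.##.: next=#  (t=1,i=4, bit22=1)
  nb #.#.#: next=.  (t=2,i=13, bit21=0)
  nb #.#..: next=.  (t=0,i=3, bit20=0)
  nb #..##: next=.  (t=2,i=9, bit19=0)
  nb #..#.: next=#  (t=0,i=0, bit18=1)
  nb #...#: next=.  (t=0,i=13, bit17=0)
  nb #....: next=#  (t=0,i=5, bit16=1)
  nb .####: next=.  (t=1,i=8, bit15=0)
  nb .###.: next=#  (t=1,i=1, bit14=1)
  nb .##.#: next=.  (t=1,i=5, bit13=0)
  nb .##..: next=#  (t=0,i=16, bit12=1)
  nb .#.##: next=#  (t=1,i=17, bit11=1)
  nb .#.#.: next=#  (t=0,i=2, bit10=1)
  nb .#..#: next=#  (t=2,i=5, bit9=1)
  nb .#...: next=#  (t=0,i=4, bit8=1)
  nb ..###: next=#  (t=5,i=16, bit7=1)
  nb ..##.: next=.  (t=0,i=15, bit6=0)
  nb ..#.#: next=#  (t=0,i=1, bit5=1)
  nb ..#..: next=#  (t=2,i=7, bit4=1)
  nb ...##: next=.  (t=0,i=14, bit3=0)
  nb ...#.: next=#  (t=0,i=8, bit2=1)
  nb ....#: next=#  (t=0,i=7, bit1=1)
  nb .....: next=.  (t=0,i=6, bit0=0)
  bits 10100101110001010101111110110110 = 2781175734

2781175734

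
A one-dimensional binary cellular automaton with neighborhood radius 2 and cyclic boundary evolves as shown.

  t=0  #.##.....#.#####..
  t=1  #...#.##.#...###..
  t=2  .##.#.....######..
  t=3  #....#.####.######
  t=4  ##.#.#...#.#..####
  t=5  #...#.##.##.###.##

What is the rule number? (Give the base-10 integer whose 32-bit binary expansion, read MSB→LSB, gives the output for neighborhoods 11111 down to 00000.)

3641329579

  ##### -> #   bit 31 = 1  t=0,i=13
  ####. -> #   bit 30 = 1  t=0,i=14
  ###.# -> .   bit 29 = 0  t=3,i=10
  ###.. -> #   bit 28 = 1  t=0,i=15
  ##.## -> #   bit 27 = 1  t=3,i=11
  ##.#. -> .   bit 26 = 0  t=1,i=8
  ##..# -> .   bit 25 = 0  t=0,i=16
  ##... -> #   bit 24 = 1  t=0,i=4
  #.### -> .   bit 23 = 0  t=0,i=11
  #.##. -> .   bit 22 = 0  t=0,i=2
  #.#.# -> .   bit 21 = 0  t=4,i=3
  #.#.. -> .   bit 20 = 0  t=1,i=9
  #..## -> #   bit 19 = 1  t=4,i=13
  #..#. -> .   bit 18 = 0  t=0,i=17
  #...# -> #   bit 17 = 1  t=1,i=2
  #.... -> .   bit 16 = 0  t=0,i=5
  .#### -> .   bit 15 = 0  t=0,i=12
  .###. -> #   bit 14 = 1  t=1,i=14
  .##.# -> .   bit 13 = 0  t=1,i=7
  .##.. -> .   bit 12 = 0  t=0,i=3
  .#.## -> .   bit 11 = 0  t=0,i=1
  .#.#. -> #   bit 10 = 1  t=4,i=4
  .#..# -> #   bit 9 = 1  t=4,i=12
  .#... -> #   bit 8 = 1  t=1,i=1
  ..### -> #   bit 7 = 1  t=1,i=13
  ..##. -> .   bit 6 = 0  t=2,i=1
  ..#.# -> #   bit 5 = 1  t=0,i=0
  ..#.. -> .   bit 4 = 0  t=1,i=0
  ...## -> #   bit 3 = 1  t=1,i=12
  ...#. -> .   bit 2 = 0  t=0,i=8
  ....# -> #   bit 1 = 1  t=0,i=7
  ..... -> #   bit 0 = 1  t=0,i=6
  bits 11011001000010100100011110101011 = 3641329579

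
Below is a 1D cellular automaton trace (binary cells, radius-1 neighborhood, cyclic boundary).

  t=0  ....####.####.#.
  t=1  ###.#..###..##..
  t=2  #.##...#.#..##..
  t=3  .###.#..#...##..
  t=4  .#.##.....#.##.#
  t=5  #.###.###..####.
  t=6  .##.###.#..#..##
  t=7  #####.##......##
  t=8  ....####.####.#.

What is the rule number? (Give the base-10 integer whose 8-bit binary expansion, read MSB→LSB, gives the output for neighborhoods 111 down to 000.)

  ###|.  b7=0 t=0,i=5
  ##.|#  b6=1 t=0,i=7
  #.#|#  b5=1 t=0,i=8
  #..|.  b4=0 t=0,i=15
  .##|#  b3=1 t=0,i=4
  .#.|.  b2=0 t=0,i=14
  ..#|.  b1=0 t=0,i=3
  ...|#  b0=1 t=0,i=0
  bits 01101001 = 105

105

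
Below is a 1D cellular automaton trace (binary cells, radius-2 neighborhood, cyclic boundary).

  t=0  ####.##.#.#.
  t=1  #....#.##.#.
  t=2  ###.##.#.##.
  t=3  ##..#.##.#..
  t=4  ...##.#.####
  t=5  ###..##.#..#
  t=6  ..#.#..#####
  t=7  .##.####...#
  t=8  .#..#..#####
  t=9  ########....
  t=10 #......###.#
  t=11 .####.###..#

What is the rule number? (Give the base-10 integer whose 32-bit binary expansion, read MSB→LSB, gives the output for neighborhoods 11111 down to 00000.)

369050557

  ##### -> .   bit 31 = 0  t=6,i=9
  ####. -> .   bit 30 = 0  t=0,i=2
  ###.# -> .   bit 29 = 0  t=0,i=3
  ###.. -> #   bit 28 = 1  t=4,i=11
  ##.## -> .   bit 27 = 0  t=0,i=4
  ##.#. -> #   bit 26 = 1  t=0,i=7
  ##..# -> .   bit 25 = 0  t=3,i=2
  ##... -> #   bit 24 = 1  t=4,i=0
  #.### -> #   bit 23 = 1  t=0,i=0
  #.##. -> #   bit 22 = 1  t=0,i=5
  #.#.# -> #   bit 21 = 1  t=0,i=8
  #.#.. -> #   bit 20 = 1  t=1,i=0
  #..## -> #   bit 19 = 1  t=3,i=11
  #..#. -> #   bit 18 = 1  t=3,i=3
  #...# -> #   bit 17 = 1  t=4,i=1
  #.... -> #   bit 16 = 1  t=1,i=2
  .#### -> .   bit 15 = 0  t=0,i=1
  .###. -> #   bit 14 = 1  t=2,i=1
  .##.# -> .   bit 13 = 0  t=0,i=6
  .##.. -> .   bit 12 = 0  t=3,i=1
  .#.## -> .   bit 11 = 0  t=0,i=11
  .#.#. -> .   bit 10 = 0  t=0,i=9
  .#..# -> #   bit 9 = 1  t=3,i=10
  .#... -> #   bit 8 = 1  t=1,i=1
  ..### -> #   bit 7 = 1  t=5,i=11
  ..##. -> .   bit 6 = 0  t=3,i=0
  ..#.# -> #   bit 5 = 1  t=1,i=5
  ..#.. -> #   bit 4 = 1  t=8,i=4
  ...## -> #   bit 3 = 1  t=4,i=2
  ...#. -> #   bit 2 = 1  t=1,i=4
  ....# -> .   bit 1 = 0  t=1,i=3
  ..... -> #   bit 0 = 1  t=10,i=3
  bits 00010101111111110100001110111101 = 369050557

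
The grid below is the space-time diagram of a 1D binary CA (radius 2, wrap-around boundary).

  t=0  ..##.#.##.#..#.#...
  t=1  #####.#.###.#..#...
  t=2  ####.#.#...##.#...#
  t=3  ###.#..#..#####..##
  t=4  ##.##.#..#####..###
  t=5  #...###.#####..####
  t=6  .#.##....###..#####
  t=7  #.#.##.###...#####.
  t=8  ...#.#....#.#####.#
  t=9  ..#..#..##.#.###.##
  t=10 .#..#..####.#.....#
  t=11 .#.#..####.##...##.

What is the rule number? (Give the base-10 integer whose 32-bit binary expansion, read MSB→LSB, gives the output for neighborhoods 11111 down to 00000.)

  ##### -> #   bit 31 = 1  t=1,i=2
  ####. -> #   bit 30 = 1  t=1,i=3
  ###.# -> .   bit 29 = 0  t=1,i=4
  ###.. -> .   bit 28 = 0  t=3,i=14
  ##.## -> .   bit 27 = 0  t=4,i=2
  ##.#. -> #   bit 26 = 1  t=0,i=4
  ##..# -> .   bit 25 = 0  t=3,i=15
  ##... -> #   bit 24 = 1  t=5,i=1
  #.### -> .   bit 23 = 0  t=1,i=8
  #.##. -> .   bit 22 = 0  t=0,i=7
  #.#.# -> .   bit 21 = 0  t=0,i=5
  #.#.. -> #   bit 20 = 1  t=0,i=10
  #..## -> #   bit 19 = 1  t=3,i=9
  #..#. -> #   bit 18 = 1  t=0,i=12
  #...# -> .   bit 17 = 0  t=1,i=17
  #.... -> .   bit 16 = 0  t=0,i=17
  .#### -> #   bit 15 = 1  t=1,i=1
  .###. -> .   bit 14 = 0  t=1,i=9
  .##.# -> #   bit 13 = 1  t=0,i=3
  .##.. -> #   bit 12 = 1  t=6,i=4
  .#.## -> #   bit 11 = 1  t=0,i=6
  .#.#. -> .   bit 10 = 0  t=0,i=14
  .#..# -> .   bit 9 = 0  t=0,i=11
  .#... -> .   bit 8 = 0  t=0,i=16
  ..### -> #   bit 7 = 1  t=1,i=0
  ..##. -> #   bit 6 = 1  t=0,i=2
  ..#.# -> .   bit 5 = 0  t=0,i=13
  ..#.. -> .   bit 4 = 0  t=1,i=15
  ...## -> #   bit 3 = 1  t=0,i=1
  ...#. -> #   bit 2 = 1  t=8,i=2
  ....# -> #   bit 1 = 1  t=0,i=0
  ..... -> .   bit 0 = 0  t=0,i=18
  bits 11000101000111001011100011001110 = 3306993870

3306993870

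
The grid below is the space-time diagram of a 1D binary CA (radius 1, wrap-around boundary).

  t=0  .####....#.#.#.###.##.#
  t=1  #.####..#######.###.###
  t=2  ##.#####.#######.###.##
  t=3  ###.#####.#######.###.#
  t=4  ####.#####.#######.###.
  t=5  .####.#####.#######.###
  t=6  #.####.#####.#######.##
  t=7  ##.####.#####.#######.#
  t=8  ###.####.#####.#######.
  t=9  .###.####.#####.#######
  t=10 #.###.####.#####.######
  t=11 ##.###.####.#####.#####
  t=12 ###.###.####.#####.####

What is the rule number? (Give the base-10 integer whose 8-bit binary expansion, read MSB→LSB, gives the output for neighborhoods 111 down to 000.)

  ### -> #   bit 7 = 1  t=0,i=2
  ##. -> #   bit 6 = 1  t=0,i=4
  #.# -> #   bit 5 = 1  t=0,i=0
  #.. -> #   bit 4 = 1  t=0,i=5
  .## -> .   bit 3 = 0  t=0,i=1
  .#. -> #   bit 2 = 1  t=0,i=9
  ..# -> #   bit 1 = 1  t=0,i=8
  ... -> .   bit 0 = 0  t=0,i=6
  bits 11110110 = 246

246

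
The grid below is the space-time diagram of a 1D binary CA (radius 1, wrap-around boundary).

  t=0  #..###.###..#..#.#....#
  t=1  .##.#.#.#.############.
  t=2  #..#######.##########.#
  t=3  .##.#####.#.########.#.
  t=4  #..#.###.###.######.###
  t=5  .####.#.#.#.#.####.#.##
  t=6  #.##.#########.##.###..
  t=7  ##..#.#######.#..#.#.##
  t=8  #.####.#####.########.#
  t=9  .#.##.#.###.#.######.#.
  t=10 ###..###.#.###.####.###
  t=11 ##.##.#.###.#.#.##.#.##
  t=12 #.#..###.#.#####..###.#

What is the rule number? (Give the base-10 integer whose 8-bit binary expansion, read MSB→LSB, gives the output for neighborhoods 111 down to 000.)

183

  ###|#  b7=1 t=0,i=4
  ##.|.  b6=0 t=0,i=0
  #.#|#  b5=1 t=0,i=6
  #..|#  b4=1 t=0,i=1
  .##|.  b3=0 t=0,i=3
  .#.|#  b2=1 t=0,i=12
  ..#|#  b1=1 t=0,i=2
  ...|#  b0=1 t=0,i=19
  bits 10110111 = 183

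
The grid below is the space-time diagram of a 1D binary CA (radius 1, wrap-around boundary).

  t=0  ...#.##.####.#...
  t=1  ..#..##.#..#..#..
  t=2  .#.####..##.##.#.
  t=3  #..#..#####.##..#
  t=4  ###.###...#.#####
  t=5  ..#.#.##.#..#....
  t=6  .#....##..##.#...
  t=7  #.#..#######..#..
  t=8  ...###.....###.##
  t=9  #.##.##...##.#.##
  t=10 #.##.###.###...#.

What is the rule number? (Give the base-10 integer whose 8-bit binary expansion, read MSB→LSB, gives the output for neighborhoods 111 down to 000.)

  nb ###: next=.  (t=0,i=9, bit7=0)
  nb ##.: next=#  (t=0,i=6, bit6=1)
  nb #.#: next=.  (t=0,i=4, bit5=0)
  nb #..: next=#  (t=0,i=14, bit4=1)
  nb .##: next=#  (t=0,i=5, bit3=1)
  nb .#.: next=.  (t=0,i=3, bit2=0)
  nb ..#: next=#  (t=0,i=2, bit1=1)
  nb ...: next=.  (t=0,i=0, bit0=0)
  bits 01011010 = 90

90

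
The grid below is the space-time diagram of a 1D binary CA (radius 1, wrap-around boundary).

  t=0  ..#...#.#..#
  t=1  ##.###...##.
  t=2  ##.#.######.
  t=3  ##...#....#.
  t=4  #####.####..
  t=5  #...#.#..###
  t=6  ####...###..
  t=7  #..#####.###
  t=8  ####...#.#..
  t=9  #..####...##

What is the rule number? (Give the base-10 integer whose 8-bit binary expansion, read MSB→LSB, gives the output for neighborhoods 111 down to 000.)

  [7] ### => .  t=1,i=4
  [6] ##. => #  t=1,i=1
  [5] #.# => .  t=0,i=7
  [4] #.. => #  t=0,i=0
  [3] .## => #  t=1,i=0
  [2] .#. => .  t=0,i=2
  [1] ..# => #  t=0,i=1
  [0] ... => #  t=0,i=4
  bits 01011011 = 91

91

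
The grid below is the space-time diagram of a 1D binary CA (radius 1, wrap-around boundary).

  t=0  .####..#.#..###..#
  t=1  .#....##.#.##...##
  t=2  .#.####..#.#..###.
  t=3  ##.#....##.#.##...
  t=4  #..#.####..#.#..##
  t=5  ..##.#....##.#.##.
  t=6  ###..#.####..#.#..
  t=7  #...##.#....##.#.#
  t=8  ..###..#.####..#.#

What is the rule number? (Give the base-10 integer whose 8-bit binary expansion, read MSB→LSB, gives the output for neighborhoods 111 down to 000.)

  [7] ### => .  t=0,i=2
  [6] ##. => .  t=0,i=4
  [5] #.# => .  t=0,i=0
  [4] #.. => .  t=0,i=5
  [3] .## => #  t=0,i=1
  [2] .#. => #  t=0,i=7
  [1] ..# => #  t=0,i=6
  [0] ... => #  t=1,i=3
  bits 00001111 = 15

15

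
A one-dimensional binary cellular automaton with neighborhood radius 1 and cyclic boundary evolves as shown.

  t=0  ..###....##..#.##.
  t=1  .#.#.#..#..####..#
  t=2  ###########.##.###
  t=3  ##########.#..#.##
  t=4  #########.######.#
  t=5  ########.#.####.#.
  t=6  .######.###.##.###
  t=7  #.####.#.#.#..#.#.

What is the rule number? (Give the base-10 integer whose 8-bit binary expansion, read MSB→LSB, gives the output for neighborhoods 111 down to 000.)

  nb ###: next=#  (t=0,i=3, bit7=1)
  nb ##.: next=.  (t=0,i=4, bit6=0)
  nb #.#: next=#  (t=0,i=14, bit5=1)
  nb #..: next=#  (t=0,i=5, bit4=1)
  nb .##: next=.  (t=0,i=2, bit3=0)
  nb .#.: next=#  (t=0,i=13, bit2=1)
  nb ..#: next=#  (t=0,i=1, bit1=1)
  nb ...: next=.  (t=0,i=0, bit0=0)
  bits 10110110 = 182

182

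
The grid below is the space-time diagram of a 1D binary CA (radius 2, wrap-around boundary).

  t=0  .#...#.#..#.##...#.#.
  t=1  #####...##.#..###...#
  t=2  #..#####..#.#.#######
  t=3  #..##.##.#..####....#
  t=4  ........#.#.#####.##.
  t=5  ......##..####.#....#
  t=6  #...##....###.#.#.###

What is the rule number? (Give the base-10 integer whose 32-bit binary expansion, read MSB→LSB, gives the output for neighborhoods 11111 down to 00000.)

  #####|.  b31=0 t=1,i=1
  ####.|#  b30=1 t=1,i=3
  ###.#|.  b29=0 t=4,i=16
  ###..|#  b28=1 t=1,i=4
  ##.##|.  b27=0 t=3,i=5
  ##.#.|#  b26=1 t=1,i=10
  ##..#|.  b25=0 t=2,i=1
  ##...|#  b24=1 t=0,i=14
  #.###|#  b23=1 t=2,i=14
  #.##.|.  b22=0 t=0,i=12
  #.#.#|#  b21=1 t=2,i=12
  #.#..|.  b20=0 t=0,i=7
  #..##|.  b19=0 t=1,i=13
  #..#.|#  b18=1 t=0,i=0
  #...#|#  b17=1 t=0,i=3
  #....|.  b16=0 t=3,i=17
  .####|#  b15=1 t=1,i=0
  .###.|#  b14=1 t=1,i=15
  .##.#|.  b13=0 t=1,i=9
  .##..|.  b12=0 t=0,i=13
  .#.##|#  b11=1 t=0,i=11
  .#.#.|.  b10=0 t=0,i=6
  .#..#|#  b9=1 t=0,i=8
  .#...|#  b8=1 t=0,i=2
  ..###|#  b7=1 t=1,i=14
  ..##.|.  b6=0 t=1,i=8
  ..#.#|.  b5=0 t=0,i=5
  ..#..|#  b4=1 t=0,i=1
  ...##|#  b3=1 t=1,i=7
  ...#.|#  b2=1 t=0,i=4
  ....#|#  b1=1 t=3,i=18
  .....|.  b0=0 t=4,i=1
  bits 01010101101001101100101110011110 = 1436994462

1436994462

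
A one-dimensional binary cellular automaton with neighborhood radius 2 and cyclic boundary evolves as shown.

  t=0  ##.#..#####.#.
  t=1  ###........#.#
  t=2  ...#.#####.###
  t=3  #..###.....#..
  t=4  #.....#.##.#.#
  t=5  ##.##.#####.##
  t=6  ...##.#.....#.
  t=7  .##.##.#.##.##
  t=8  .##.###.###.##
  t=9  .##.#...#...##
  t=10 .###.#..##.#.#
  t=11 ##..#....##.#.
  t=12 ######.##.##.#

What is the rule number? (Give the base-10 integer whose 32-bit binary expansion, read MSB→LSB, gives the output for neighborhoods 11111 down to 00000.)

130301243

  ##### -> .   bit 31 = 0  t=0,i=8
  ####. -> .   bit 30 = 0  t=0,i=9
  ###.# -> .   bit 29 = 0  t=0,i=10
  ###.. -> .   bit 28 = 0  t=1,i=2
  ##.## -> .   bit 27 = 0  t=2,i=10
  ##.#. -> #   bit 26 = 1  t=0,i=2
  ##..# -> #   bit 25 = 1  t=11,i=2
  ##... -> #   bit 24 = 1  t=1,i=3
  #.### -> #   bit 23 = 1  t=1,i=13
  #.##. -> #   bit 22 = 1  t=0,i=0
  #.#.# -> .   bit 21 = 0  t=0,i=12
  #.#.. -> .   bit 20 = 0  t=0,i=3
  #..## -> .   bit 19 = 0  t=0,i=5
  #..#. -> #   bit 18 = 1  t=3,i=13
  #...# -> .   bit 17 = 0  t=2,i=1
  #.... -> .   bit 16 = 0  t=1,i=4
  .#### -> .   bit 15 = 0  t=0,i=7
  .###. -> .   bit 14 = 0  t=2,i=12
  .##.# -> #   bit 13 = 1  t=0,i=1
  .##.. -> #   bit 12 = 1  t=4,i=0
  .#.## -> #   bit 11 = 1  t=0,i=13
  .#.#. -> #   bit 10 = 1  t=10,i=12
  .#..# -> .   bit 9 = 0  t=0,i=4
  .#... -> #   bit 8 = 1  t=6,i=7
  ..### -> .   bit 7 = 0  t=0,i=6
  ..##. -> .   bit 6 = 0  t=6,i=3
  ..#.# -> #   bit 5 = 1  t=1,i=11
  ..#.. -> #   bit 4 = 1  t=3,i=0
  ...## -> #   bit 3 = 1  t=6,i=2
  ...#. -> .   bit 2 = 0  t=1,i=10
  ....# -> #   bit 1 = 1  t=1,i=9
  ..... -> #   bit 0 = 1  t=1,i=5
  bits 00000111110001000011110100111011 = 130301243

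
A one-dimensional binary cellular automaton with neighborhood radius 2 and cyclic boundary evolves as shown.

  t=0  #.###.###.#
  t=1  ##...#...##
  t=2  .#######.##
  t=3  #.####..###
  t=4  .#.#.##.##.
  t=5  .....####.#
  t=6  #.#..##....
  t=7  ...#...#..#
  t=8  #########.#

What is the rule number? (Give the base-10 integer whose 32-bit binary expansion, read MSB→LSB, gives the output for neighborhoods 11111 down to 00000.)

  [31] ##### => #  t=2,i=3
  [30] ####. => .  t=1,i=0
  [29] ###.# => .  t=0,i=4
  [28] ###.. => #  t=1,i=1
  [27] ##.## => #  t=0,i=1
  [26] ##.#. => .  t=5,i=9
  [25] ##..# => #  t=3,i=6
  [24] ##... => #  t=1,i=2
  [23] #.### => .  t=0,i=2
  [22] #.##. => #  t=0,i=10
  [21] #.#.# => .  t=4,i=3
  [20] #.#.. => .  t=5,i=10
  [19] #..## => .  t=3,i=7
  [18] #..#. => .  t=4,i=0
  [17] #...# => #  t=1,i=3
  [16] #.... => .  t=5,i=1
  [15] .#### => #  t=1,i=10
  [14] .###. => .  t=0,i=3
  [13] .##.# => #  t=0,i=0
  [12] .##.. => .  t=4,i=9
  [11] .#.## => .  t=4,i=4
  [10] .#.#. => .  t=4,i=2
  [9] .#..# => #  t=6,i=3
  [8] .#... => #  t=1,i=6
  [7] ..### => #  t=1,i=9
  [6] ..##. => .  t=6,i=5
  [5] ..#.# => .  t=4,i=1
  [4] ..#.. => #  t=1,i=5
  [3] ...## => .  t=1,i=8
  [2] ...#. => #  t=1,i=4
  [1] ....# => .  t=5,i=3
  [0] ..... => #  t=5,i=2
  bits 10011011010000101010001110010101 = 2604835733

2604835733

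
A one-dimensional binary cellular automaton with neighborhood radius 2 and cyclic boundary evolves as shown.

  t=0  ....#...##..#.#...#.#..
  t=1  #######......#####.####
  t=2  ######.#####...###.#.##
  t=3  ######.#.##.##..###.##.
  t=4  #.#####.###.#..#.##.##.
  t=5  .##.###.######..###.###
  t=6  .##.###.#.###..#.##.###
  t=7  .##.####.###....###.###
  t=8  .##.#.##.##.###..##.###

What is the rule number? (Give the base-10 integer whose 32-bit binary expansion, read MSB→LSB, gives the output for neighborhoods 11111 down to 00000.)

  ##### -> #   bit 31 = 1  t=1,i=0
  ####. -> #   bit 30 = 1  t=1,i=5
  ###.# -> #   bit 29 = 1  t=1,i=17
  ###.. -> .   bit 28 = 0  t=1,i=6
  ##.## -> .   bit 27 = 0  t=1,i=18
  ##.#. -> #   bit 26 = 1  t=2,i=18
  ##..# -> .   bit 25 = 0  t=0,i=10
  ##... -> #   bit 24 = 1  t=1,i=7
  #.### -> #   bit 23 = 1  t=1,i=19
  #.##. -> #   bit 22 = 1  t=3,i=9
  #.#.# -> .   bit 21 = 0  t=2,i=19
  #.#.. -> #   bit 20 = 1  t=0,i=14
  #..## -> #   bit 19 = 1  t=3,i=15
  #..#. -> .   bit 18 = 0  t=0,i=11
  #...# -> #   bit 17 = 1  t=0,i=6
  #.... -> #   bit 16 = 1  t=0,i=22
  .#### -> .   bit 15 = 0  t=1,i=14
  .###. -> #   bit 14 = 1  t=2,i=16
  .##.# -> #   bit 13 = 1  t=3,i=10
  .##.. -> .   bit 12 = 0  t=0,i=9
  .#.## -> #   bit 11 = 1  t=2,i=20
  .#.#. -> #   bit 10 = 1  t=0,i=13
  .#..# -> #   bit 9 = 1  t=4,i=13
  .#... -> #   bit 8 = 1  t=0,i=5
  ..### -> .   bit 7 = 0  t=1,i=13
  ..##. -> .   bit 6 = 0  t=0,i=8
  ..#.# -> .   bit 5 = 0  t=0,i=12
  ..#.. -> #   bit 4 = 1  t=0,i=4
  ...## -> .   bit 3 = 0  t=0,i=7
  ...#. -> #   bit 2 = 1  t=0,i=3
  ....# -> #   bit 1 = 1  t=0,i=2
  ..... -> #   bit 0 = 1  t=0,i=0
  bits 11100101110110110110111100010111 = 3856363287

3856363287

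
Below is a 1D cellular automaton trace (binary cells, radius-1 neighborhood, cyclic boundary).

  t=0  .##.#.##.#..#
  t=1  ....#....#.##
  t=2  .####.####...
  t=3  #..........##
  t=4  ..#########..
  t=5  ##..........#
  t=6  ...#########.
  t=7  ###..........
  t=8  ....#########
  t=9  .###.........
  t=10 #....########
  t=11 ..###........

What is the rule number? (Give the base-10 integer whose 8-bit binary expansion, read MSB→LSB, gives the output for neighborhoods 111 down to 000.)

  [7] ### => .  t=2,i=2
  [6] ##. => .  t=0,i=2
  [5] #.# => .  t=0,i=0
  [4] #.. => .  t=0,i=10
  [3] .## => .  t=0,i=1
  [2] .#. => #  t=0,i=4
  [1] ..# => #  t=0,i=11
  [0] ... => #  t=1,i=1
  bits 00000111 = 7

7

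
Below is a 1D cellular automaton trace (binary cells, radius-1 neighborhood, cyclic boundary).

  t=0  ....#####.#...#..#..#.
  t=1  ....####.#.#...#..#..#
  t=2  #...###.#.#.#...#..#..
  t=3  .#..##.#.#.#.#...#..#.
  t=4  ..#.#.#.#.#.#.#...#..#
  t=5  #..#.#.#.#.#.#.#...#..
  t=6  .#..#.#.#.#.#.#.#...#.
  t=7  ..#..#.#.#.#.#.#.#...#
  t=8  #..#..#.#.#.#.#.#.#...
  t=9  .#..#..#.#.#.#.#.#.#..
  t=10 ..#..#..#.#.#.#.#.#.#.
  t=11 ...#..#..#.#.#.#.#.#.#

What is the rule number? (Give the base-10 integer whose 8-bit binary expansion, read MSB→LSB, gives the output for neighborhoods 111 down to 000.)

  ###|#  b7=1 t=0,i=5
  ##.|.  b6=0 t=0,i=8
  #.#|#  b5=1 t=0,i=9
  #..|#  b4=1 t=0,i=11
  .##|#  b3=1 t=0,i=4
  .#.|.  b2=0 t=0,i=10
  ..#|.  b1=0 t=0,i=3
  ...|.  b0=0 t=0,i=0
  bits 10111000 = 184

184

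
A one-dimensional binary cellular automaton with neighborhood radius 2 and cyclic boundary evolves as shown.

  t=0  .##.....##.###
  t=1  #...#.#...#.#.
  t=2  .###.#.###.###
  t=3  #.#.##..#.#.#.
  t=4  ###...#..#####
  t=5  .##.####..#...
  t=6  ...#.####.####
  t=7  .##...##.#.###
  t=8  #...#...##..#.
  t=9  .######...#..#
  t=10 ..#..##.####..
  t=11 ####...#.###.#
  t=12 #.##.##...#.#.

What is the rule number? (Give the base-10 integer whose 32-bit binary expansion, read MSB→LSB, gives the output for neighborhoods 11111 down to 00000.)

  #####|.  b31=0 t=4,i=0
  ####.|#  b30=1 t=4,i=1
  ###.#|.  b29=0 t=0,i=13
  ###..|#  b28=1 t=4,i=2
  ##.##|#  b27=1 t=0,i=0
  ##.#.|#  b26=1 t=2,i=4
  ##..#|#  b25=1 t=3,i=6
  ##...|.  b24=0 t=0,i=3
  #.###|.  b23=0 t=0,i=11
  #.##.|.  b22=0 t=0,i=1
  #.#.#|#  b21=1 t=1,i=12
  #.#..|.  b20=0 t=1,i=0
  #..##|.  b19=0 t=4,i=8
  #..#.|.  b18=0 t=3,i=7
  #...#|#  b17=1 t=1,i=2
  #....|#  b16=1 t=0,i=4
  .####|#  b15=1 t=4,i=10
  .###.|#  b14=1 t=0,i=12
  .##.#|.  b13=0 t=0,i=9
  .##..|.  b12=0 t=0,i=2
  .#.##|.  b11=0 t=2,i=6
  .#.#.|#  b10=1 t=1,i=5
  .#..#|#  b9=1 t=4,i=7
  .#...|#  b8=1 t=1,i=1
  ..###|.  b7=0 t=4,i=9
  ..##.|.  b6=0 t=0,i=8
  ..#.#|.  b5=0 t=1,i=4
  ..#..|#  b4=1 t=4,i=6
  ...##|.  b3=0 t=0,i=7
  ...#.|#  b2=1 t=1,i=3
  ....#|#  b1=1 t=0,i=6
  .....|.  b0=0 t=0,i=5
  bits 01011110001000111100011100010110 = 1579403030

1579403030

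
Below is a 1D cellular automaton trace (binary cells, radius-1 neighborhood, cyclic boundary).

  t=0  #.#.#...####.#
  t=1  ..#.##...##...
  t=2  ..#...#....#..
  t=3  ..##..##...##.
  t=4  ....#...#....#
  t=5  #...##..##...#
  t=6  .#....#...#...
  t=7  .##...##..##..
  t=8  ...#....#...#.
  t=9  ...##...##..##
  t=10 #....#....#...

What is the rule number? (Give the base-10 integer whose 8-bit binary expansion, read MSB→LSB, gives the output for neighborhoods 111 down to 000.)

  ###|#  b7=1 t=0,i=9
  ##.|.  b6=0 t=0,i=0
  #.#|.  b5=0 t=0,i=1
  #..|#  b4=1 t=0,i=5
  .##|.  b3=0 t=0,i=8
  .#.|#  b2=1 t=0,i=2
  ..#|.  b1=0 t=0,i=7
  ...|.  b0=0 t=0,i=6
  bits 10010100 = 148

148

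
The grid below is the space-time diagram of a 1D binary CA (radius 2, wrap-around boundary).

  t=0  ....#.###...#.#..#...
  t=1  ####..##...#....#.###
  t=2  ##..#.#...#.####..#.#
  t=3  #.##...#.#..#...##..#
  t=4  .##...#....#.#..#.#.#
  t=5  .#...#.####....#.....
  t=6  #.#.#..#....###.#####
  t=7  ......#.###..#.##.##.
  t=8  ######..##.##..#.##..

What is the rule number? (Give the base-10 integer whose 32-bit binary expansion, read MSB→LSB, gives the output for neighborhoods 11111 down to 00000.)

2328183111

  ##### -> #   bit 31 = 1  t=1,i=0
  ####. -> .   bit 30 = 0  t=1,i=2
  ###.# -> .   bit 29 = 0  t=6,i=0
  ###.. -> .   bit 28 = 0  t=0,i=8
  ##.## -> #   bit 27 = 1  t=3,i=1
  ##.#. -> .   bit 26 = 0  t=6,i=1
  ##..# -> #   bit 25 = 1  t=1,i=4
  ##... -> .   bit 24 = 0  t=0,i=9
  #.### -> #   bit 23 = 1  t=0,i=6
  #.##. -> #   bit 22 = 1  t=3,i=2
  #.#.# -> .   bit 21 = 0  t=4,i=18
  #.#.. -> .   bit 20 = 0  t=0,i=14
  #..## -> .   bit 19 = 0  t=1,i=5
  #..#. -> #   bit 18 = 1  t=0,i=16
  #...# -> .   bit 17 = 0  t=0,i=10
  #.... -> #   bit 16 = 1  t=0,i=19
  .#### -> .   bit 15 = 0  t=1,i=19
  .###. -> #   bit 14 = 1  t=0,i=7
  .##.# -> .   bit 13 = 0  t=3,i=0
  .##.. -> .   bit 12 = 0  t=1,i=7
  .#.## -> .   bit 11 = 0  t=0,i=5
  .#.#. -> .   bit 10 = 0  t=0,i=13
  .#..# -> .   bit 9 = 0  t=0,i=15
  .#... -> #   bit 8 = 1  t=0,i=18
  ..### -> .   bit 7 = 0  t=6,i=12
  ..##. -> #   bit 6 = 1  t=1,i=6
  ..#.# -> .   bit 5 = 0  t=0,i=4
  ..#.. -> .   bit 4 = 0  t=0,i=17
  ...## -> .   bit 3 = 0  t=3,i=15
  ...#. -> #   bit 2 = 1  t=0,i=3
  ....# -> #   bit 1 = 1  t=0,i=2
  ..... -> #   bit 0 = 1  t=0,i=0
  bits 10001010110001010100000101000111 = 2328183111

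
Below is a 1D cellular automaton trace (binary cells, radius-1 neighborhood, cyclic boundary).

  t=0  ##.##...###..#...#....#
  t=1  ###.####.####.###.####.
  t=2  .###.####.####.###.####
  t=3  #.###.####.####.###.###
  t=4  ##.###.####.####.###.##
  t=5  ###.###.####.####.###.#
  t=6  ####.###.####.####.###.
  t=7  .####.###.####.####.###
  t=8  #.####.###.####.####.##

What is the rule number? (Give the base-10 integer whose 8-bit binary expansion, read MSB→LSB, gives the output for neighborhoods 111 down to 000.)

243

  ###|#  b7=1 t=0,i=0
  ##.|#  b6=1 t=0,i=1
  #.#|#  b5=1 t=0,i=2
  #..|#  b4=1 t=0,i=5
  .##|.  b3=0 t=0,i=3
  .#.|.  b2=0 t=0,i=13
  ..#|#  b1=1 t=0,i=7
  ...|#  b0=1 t=0,i=6
  bits 11110011 = 243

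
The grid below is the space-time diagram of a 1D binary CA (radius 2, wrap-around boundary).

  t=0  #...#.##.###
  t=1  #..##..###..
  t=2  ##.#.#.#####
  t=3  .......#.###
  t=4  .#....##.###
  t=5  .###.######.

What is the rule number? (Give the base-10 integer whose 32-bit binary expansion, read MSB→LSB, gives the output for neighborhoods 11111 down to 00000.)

2593481724

  [31] ##### => #  t=2,i=9
  [30] ####. => .  t=0,i=11
  [29] ###.# => .  t=2,i=1
  [28] ###.. => #  t=0,i=0
  [27] ##.## => #  t=0,i=8
  [26] ##.#. => .  t=2,i=2
  [25] ##..# => #  t=1,i=5
  [24] ##... => .  t=0,i=1
  [23] #.### => #  t=0,i=9
  [22] #.##. => .  t=0,i=6
  [21] #.#.# => .  t=2,i=3
  [20] #.#.. => #  t=4,i=1
  [19] #..## => .  t=1,i=2
  [18] #..#. => #  t=1,i=11
  [17] #...# => .  t=0,i=2
  [16] #.... => #  t=3,i=1
  [15] .#### => .  t=0,i=10
  [14] .###. => #  t=1,i=8
  [13] .##.# => #  t=0,i=7
  [12] .##.. => .  t=1,i=4
  [11] .#.## => .  t=0,i=5
  [10] .#.#. => .  t=2,i=4
  [9] .#..# => #  t=1,i=1
  [8] .#... => #  t=4,i=2
  [7] ..### => #  t=1,i=7
  [6] ..##. => #  t=1,i=3
  [5] ..#.# => #  t=0,i=4
  [4] ..#.. => #  t=1,i=0
  [3] ...## => #  t=4,i=5
  [2] ...#. => #  t=0,i=3
  [1] ....# => .  t=3,i=5
  [0] ..... => .  t=3,i=2
  bits 10011010100101010110001111111100 = 2593481724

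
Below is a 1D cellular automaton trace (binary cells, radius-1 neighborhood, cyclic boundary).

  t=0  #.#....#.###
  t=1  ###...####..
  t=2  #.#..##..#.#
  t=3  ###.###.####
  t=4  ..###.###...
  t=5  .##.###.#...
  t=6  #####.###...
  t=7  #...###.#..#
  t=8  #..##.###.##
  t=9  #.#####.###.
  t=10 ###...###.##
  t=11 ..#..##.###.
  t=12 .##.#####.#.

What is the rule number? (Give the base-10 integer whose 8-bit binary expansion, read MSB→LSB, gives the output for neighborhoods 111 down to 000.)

  ### -> .   bit 7 = 0  t=0,i=10
  ##. -> #   bit 6 = 1  t=0,i=0
  #.# -> #   bit 5 = 1  t=0,i=1
  #.. -> .   bit 4 = 0  t=0,i=3
  .## -> #   bit 3 = 1  t=0,i=9
  .#. -> #   bit 2 = 1  t=0,i=2
  ..# -> #   bit 1 = 1  t=0,i=6
  ... -> .   bit 0 = 0  t=0,i=4
  bits 01101110 = 110

110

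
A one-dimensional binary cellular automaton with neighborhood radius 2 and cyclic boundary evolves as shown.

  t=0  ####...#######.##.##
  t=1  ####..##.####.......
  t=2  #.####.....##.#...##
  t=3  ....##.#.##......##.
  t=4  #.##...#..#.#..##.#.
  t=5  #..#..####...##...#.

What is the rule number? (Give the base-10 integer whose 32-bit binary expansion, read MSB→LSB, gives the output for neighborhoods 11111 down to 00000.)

3526169246

  [31] ##### => #  t=0,i=0
  [30] ####. => #  t=0,i=2
  [29] ###.# => .  t=0,i=13
  [28] ###.. => #  t=0,i=3
  [27] ##.## => .  t=0,i=14
  [26] ##.#. => .  t=2,i=13
  [25] ##..# => #  t=1,i=4
  [24] ##... => .  t=0,i=4
  [23] #.### => .  t=0,i=18
  [22] #.##. => .  t=0,i=15
  [21] #.#.# => #  t=3,i=7
  [20] #.#.. => .  t=2,i=14
  [19] #..## => #  t=1,i=5
  [18] #..#. => #  t=4,i=9
  [17] #...# => .  t=0,i=5
  [16] #.... => #  t=1,i=14
  [15] .#### => .  t=0,i=8
  [14] .###. => .  t=2,i=19
  [13] .##.# => .  t=0,i=16
  [12] .##.. => #  t=3,i=10
  [11] .#.## => .  t=3,i=8
  [10] .#.#. => .  t=4,i=11
  [9] .#..# => #  t=4,i=8
  [8] .#... => .  t=2,i=15
  [7] ..### => #  t=0,i=7
  [6] ..##. => .  t=1,i=6
  [5] ..#.# => .  t=4,i=10
  [4] ..#.. => #  t=4,i=7
  [3] ...## => #  t=0,i=6
  [2] ...#. => #  t=4,i=6
  [1] ....# => #  t=1,i=18
  [0] ..... => .  t=1,i=15
  bits 11010010001011010001001010011110 = 3526169246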